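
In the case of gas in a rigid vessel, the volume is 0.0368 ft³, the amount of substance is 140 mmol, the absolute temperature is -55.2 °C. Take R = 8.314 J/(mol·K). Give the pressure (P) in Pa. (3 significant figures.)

2.43×10^5 Pa

Directly: P = nRT/V.
V = 0.0368 ft³ = 0.001042 m³; n = 140 mmol = 0.1400 mol; T = -55.2 °C = 217.9 K; R = 8.314 J/(mol·K).
P = 2.434×10^5 Pa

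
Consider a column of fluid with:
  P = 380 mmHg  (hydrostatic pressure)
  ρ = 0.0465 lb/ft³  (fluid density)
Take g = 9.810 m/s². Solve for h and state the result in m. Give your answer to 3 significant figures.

6930 m

Rearranging: h = P/(ρ·g).
P = 380 mmHg = 50662 Pa; ρ = 0.0465 lb/ft³ = 0.7449 kg/m³; g = 9.810 m/s².
h = 6933 m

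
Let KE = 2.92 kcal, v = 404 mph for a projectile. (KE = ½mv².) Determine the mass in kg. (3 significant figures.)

Rearranging: m = 2·KE/v².
KE = 2.92 kcal = 12217 J; v = 404 mph = 180.6 m/s.
m = 0.7491 kg

0.749 kg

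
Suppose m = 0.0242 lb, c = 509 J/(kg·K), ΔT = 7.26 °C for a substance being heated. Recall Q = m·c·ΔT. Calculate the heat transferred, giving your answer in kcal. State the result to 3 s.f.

Q is given directly by: Q = mcΔT.
m = 0.0242 lb = 0.01098 kg; c = 509 J/(kg·K); ΔT = 7.26 °C = 7.260 K.
Q = 40.56 J
40.56 J × (1 kcal / 4184 J) = 0.009695 kcal

0.00969 kcal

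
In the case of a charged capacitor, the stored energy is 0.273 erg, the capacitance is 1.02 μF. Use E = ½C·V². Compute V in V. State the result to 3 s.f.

0.231 V

Solving E = ½C·V² for V: V = √(2E/C).
E = 0.273 erg = 2.730×10^-8 J; C = 1.02 μF = 1.020×10^-6 F.
V = 0.2314 V  (the unit combination reduces to kg·m²/(A·s³) = V)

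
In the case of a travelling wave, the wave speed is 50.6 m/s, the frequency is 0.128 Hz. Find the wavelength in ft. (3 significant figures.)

1300 ft

Rearranging v = f·λ for λ: λ = v/f.
v = 50.6 m/s; f = 0.128 Hz.
λ = 395.3 m
395.3 m × (1 ft / 0.3048 m) = 1297 ft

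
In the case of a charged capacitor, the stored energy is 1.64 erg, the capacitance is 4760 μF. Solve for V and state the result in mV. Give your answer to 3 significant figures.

8.30 mV

Solving E = ½C·V² for V: V = √(2E/C).
E = 1.64 erg = 1.640×10^-7 J; C = 4760 μF = 0.004760 F.
V = 0.008301 V  (the unit combination reduces to kg·m²/(A·s³) = V)
0.008301 V × (1 mV / 0.001000 V) = 8.301 mV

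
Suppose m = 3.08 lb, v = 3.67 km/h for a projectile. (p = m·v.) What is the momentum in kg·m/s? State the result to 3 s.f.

1.42 kg·m/s

p is given directly by: p = mv.
m = 3.08 lb = 1.397 kg; v = 3.67 km/h = 1.019 m/s.
p = 1.424 kg·m/s  (the unit combination reduces to kg·m/s = kg·m/s)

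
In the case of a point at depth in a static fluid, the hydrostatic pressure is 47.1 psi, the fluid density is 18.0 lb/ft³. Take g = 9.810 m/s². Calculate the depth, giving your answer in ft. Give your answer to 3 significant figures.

Rearranging P = ρ·g·h for h: h = P/(ρ·g).
P = 47.1 psi = 3.247×10^5 Pa; ρ = 18.0 lb/ft³ = 288.3 kg/m³; g = 9.810 m/s².
h = 114.8 m
114.8 m × (1 ft / 0.3048 m) = 376.7 ft

377 ft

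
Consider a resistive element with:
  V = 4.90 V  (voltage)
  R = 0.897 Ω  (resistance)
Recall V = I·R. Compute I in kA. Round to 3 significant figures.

From Ohm's law: I = V/R.
V = 4.90 V; R = 0.897 Ω.
I = 5.463 A
5.463 A × (1 kA / 1000 A) = 0.005463 kA

0.00546 kA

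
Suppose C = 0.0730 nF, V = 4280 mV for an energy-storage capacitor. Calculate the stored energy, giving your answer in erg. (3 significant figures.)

0.00669 erg

E is given directly by: E = ½CV².
C = 0.0730 nF = 7.300×10^-11 F; V = 4280 mV = 4.280 V.
E = 6.686×10^-10 J
6.686×10^-10 J × (1 erg / 1.000×10^-7 J) = 0.006686 erg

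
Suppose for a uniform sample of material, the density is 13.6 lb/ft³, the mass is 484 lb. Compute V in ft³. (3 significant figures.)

35.6 ft³

Solving ρ = m/V for V: V = m/ρ.
ρ = 13.6 lb/ft³ = 217.9 kg/m³; m = 484 lb = 219.5 kg.
V = 1.008 m³
1.008 m³ × (1 ft³ / 0.02832 m³) = 35.59 ft³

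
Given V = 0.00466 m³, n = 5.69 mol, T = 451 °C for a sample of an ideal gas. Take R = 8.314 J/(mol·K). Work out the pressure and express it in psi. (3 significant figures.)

P is given directly by: P = nRT/V.
V = 0.00466 m³; n = 5.69 mol; T = 451 °C = 724.1 K; R = 8.314 J/(mol·K).
P = 7.351×10^6 Pa  (the unit combination reduces to kg/(m·s²) = Pa)
7.351×10^6 Pa × (1 psi / 6895 Pa) = 1066 psi

1070 psi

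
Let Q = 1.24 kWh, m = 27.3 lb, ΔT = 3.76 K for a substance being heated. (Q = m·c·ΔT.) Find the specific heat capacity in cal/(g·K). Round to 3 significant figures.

22.9 cal/(g·K)

Rearranging Q = m·c·ΔT for c: c = Q/(m·ΔT).
Q = 1.24 kWh = 4.464×10^6 J; m = 27.3 lb = 12.38 kg; ΔT = 3.76 K.
c = 95876 J/(kg·K)
95876 J/(kg·K) × (1 cal/(g·K) / 4184 J/(kg·K)) = 22.91 cal/(g·K)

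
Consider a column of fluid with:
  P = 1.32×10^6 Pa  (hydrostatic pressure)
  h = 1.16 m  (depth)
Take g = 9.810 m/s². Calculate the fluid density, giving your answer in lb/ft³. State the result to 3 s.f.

Rearranging P = ρ·g·h for ρ: ρ = P/(g·h).
P = 1.32×10^6 Pa; h = 1.16 m; g = 9.810 m/s².
ρ = 1.160×10^5 kg/m³
1.160×10^5 kg/m³ × (1 lb/ft³ / 16.02 kg/m³) = 7241 lb/ft³

7240 lb/ft³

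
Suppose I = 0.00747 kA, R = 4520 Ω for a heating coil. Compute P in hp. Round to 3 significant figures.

P is given directly by: P = I²R.
I = 0.00747 kA = 7.470 A; R = 4520 Ω.
P = 2.522×10^5 W
2.522×10^5 W × (1 hp / 745.7 W) = 338.2 hp

338 hp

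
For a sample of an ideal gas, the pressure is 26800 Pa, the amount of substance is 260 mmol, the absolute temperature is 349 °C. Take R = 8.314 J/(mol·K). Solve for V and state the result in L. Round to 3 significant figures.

50.2 L

Rearranging PV = nRT for V: V = nRT/P.
P = 26800 Pa; n = 260 mmol = 0.2600 mol; T = 349 °C = 622.1 K; R = 8.314 J/(mol·K).
V = 0.05018 m³
0.05018 m³ × (1 L / 0.001000 m³) = 50.18 L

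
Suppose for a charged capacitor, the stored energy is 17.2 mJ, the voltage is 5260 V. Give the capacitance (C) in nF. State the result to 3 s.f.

1.24 nF

Solving E = ½C·V² for C: C = 2E/V².
E = 17.2 mJ = 0.01720 J; V = 5260 V.
C = 1.243×10^-9 F
1.243×10^-9 F × (1 nF / 1.000×10^-9 F) = 1.243 nF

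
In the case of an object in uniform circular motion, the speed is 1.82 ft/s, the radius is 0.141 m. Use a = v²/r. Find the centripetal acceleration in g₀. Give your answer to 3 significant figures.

0.223 g₀

Directly: a = v²/r.
v = 1.82 ft/s = 0.5547 m/s; r = 0.141 m.
a = 2.182 m/s²
2.182 m/s² × (1 g₀ / 9.807 m/s²) = 0.2226 g₀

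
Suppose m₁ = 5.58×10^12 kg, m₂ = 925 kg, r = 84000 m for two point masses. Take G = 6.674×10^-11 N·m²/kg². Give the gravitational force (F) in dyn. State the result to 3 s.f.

4.88 dyn

F is given directly by: F = Gm₁m₂/r².
m₁ = 5.58×10^12 kg; m₂ = 925 kg; r = 84000 m; G = 6.674×10^-11 N·m²/kg².
F = 4.882×10^-5 N  (the unit combination reduces to kg·m/s² = N)
4.882×10^-5 N × (1 dyn / 1.000×10^-5 N) = 4.882 dyn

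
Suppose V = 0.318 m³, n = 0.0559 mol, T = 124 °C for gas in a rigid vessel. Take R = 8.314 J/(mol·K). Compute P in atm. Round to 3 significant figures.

P is given directly by: P = nRT/V.
V = 0.318 m³; n = 0.0559 mol; T = 124 °C = 397.1 K; R = 8.314 J/(mol·K).
P = 580.4 Pa
580.4 Pa × (1 atm / 1.013×10^5 Pa) = 0.005728 atm

0.00573 atm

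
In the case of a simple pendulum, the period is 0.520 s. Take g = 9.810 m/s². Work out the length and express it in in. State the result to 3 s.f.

Rearranging T = 2π√(L/g) for L: L = g·(T/2π)².
T = 0.520 s; g = 9.810 m/s².
L = 0.06719 m
0.06719 m × (1 in / 0.02540 m) = 2.645 in

2.65 in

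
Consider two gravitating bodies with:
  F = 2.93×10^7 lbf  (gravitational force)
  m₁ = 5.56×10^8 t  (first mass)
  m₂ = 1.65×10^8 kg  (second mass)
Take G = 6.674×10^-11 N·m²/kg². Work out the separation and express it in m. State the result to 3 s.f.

6.85 m

Solving F = G·m₁·m₂/r² for r: r = √(G·m₁m₂/F).
F = 2.93×10^7 lbf = 1.303×10^8 N; m₁ = 5.56×10^8 t = 5.560×10^11 kg; m₂ = 1.65×10^8 kg; G = 6.674×10^-11 N·m²/kg².
r = 6.854 m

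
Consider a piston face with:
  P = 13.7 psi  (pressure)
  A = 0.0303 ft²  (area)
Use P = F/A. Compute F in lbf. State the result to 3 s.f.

59.8 lbf

Solving P = F/A for F: F = P·A.
P = 13.7 psi = 94458 Pa; A = 0.0303 ft² = 0.002815 m².
F = 265.9 N  (the unit combination reduces to kg·m/s² = N)
265.9 N × (1 lbf / 4.448 N) = 59.78 lbf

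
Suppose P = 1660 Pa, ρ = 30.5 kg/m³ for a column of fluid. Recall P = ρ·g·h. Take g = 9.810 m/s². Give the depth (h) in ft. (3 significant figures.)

Solving P = ρ·g·h for h: h = P/(ρ·g).
P = 1660 Pa; ρ = 30.5 kg/m³; g = 9.810 m/s².
h = 5.548 m
5.548 m × (1 ft / 0.3048 m) = 18.20 ft

18.2 ft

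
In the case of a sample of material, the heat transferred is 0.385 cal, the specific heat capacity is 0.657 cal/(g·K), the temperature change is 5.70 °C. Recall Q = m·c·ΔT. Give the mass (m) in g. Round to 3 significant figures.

0.103 g

Solving Q = m·c·ΔT for m: m = Q/(c·ΔT).
Q = 0.385 cal = 1.611 J; c = 0.657 cal/(g·K) = 2749 J/(kg·K); ΔT = 5.70 °C = 5.700 K.
m = 1.028×10^-4 kg
1.028×10^-4 kg × (1 g / 0.001000 kg) = 0.1028 g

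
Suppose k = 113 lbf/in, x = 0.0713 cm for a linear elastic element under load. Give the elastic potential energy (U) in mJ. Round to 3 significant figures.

U is given directly by: U = ½kx².
k = 113 lbf/in = 19789 N/m; x = 0.0713 cm = 7.130×10^-4 m.
U = 0.005030 J  (the unit combination reduces to kg·m²/s² = J)
0.005030 J × (1 mJ / 0.001000 J) = 5.030 mJ

5.03 mJ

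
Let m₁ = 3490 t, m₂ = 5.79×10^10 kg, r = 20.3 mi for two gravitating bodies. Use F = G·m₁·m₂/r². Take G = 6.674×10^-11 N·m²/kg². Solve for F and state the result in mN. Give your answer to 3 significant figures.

12.6 mN

Directly: F = Gm₁m₂/r².
m₁ = 3490 t = 3.490×10^6 kg; m₂ = 5.79×10^10 kg; r = 20.3 mi = 32670 m; G = 6.674×10^-11 N·m²/kg².
F = 0.01264 N  (the unit combination reduces to kg·m/s² = N)
0.01264 N × (1 mN / 0.001000 N) = 12.64 mN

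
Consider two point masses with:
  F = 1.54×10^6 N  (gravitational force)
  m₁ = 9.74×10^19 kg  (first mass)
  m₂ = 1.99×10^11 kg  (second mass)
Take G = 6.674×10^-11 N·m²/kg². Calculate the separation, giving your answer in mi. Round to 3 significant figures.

18000 mi

From Newton's law of gravitation: r = √(G·m₁m₂/F).
F = 1.54×10^6 N; m₁ = 9.74×10^19 kg; m₂ = 1.99×10^11 kg; G = 6.674×10^-11 N·m²/kg².
r = 2.898×10^7 m
2.898×10^7 m × (1 mi / 1609 m) = 18009 mi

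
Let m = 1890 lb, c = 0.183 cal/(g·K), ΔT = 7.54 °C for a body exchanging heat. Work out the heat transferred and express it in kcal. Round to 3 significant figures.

1180 kcal

Directly: Q = mcΔT.
m = 1890 lb = 857.3 kg; c = 0.183 cal/(g·K) = 765.7 J/(kg·K); ΔT = 7.54 °C = 7.540 K.
Q = 4.949×10^6 J
4.949×10^6 J × (1 kcal / 4184 J) = 1183 kcal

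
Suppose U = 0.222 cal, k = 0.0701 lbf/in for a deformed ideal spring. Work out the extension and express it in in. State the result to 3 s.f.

15.3 in

Solving U = ½k·x² for x: x = √(2U/k).
U = 0.222 cal = 0.9288 J; k = 0.0701 lbf/in = 12.28 N/m.
x = 0.3890 m
0.3890 m × (1 in / 0.02540 m) = 15.32 in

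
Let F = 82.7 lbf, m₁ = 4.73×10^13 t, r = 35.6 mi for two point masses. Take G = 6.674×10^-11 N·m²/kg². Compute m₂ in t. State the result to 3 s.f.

From Newton's law of gravitation: m₂ = F·r²/(G·m₁).
F = 82.7 lbf = 367.9 N; m₁ = 4.73×10^13 t = 4.730×10^16 kg; r = 35.6 mi = 57293 m; G = 6.674×10^-11 N·m²/kg².
m₂ = 3.825×10^5 kg
3.825×10^5 kg × (1 t / 1000 kg) = 382.5 t

383 t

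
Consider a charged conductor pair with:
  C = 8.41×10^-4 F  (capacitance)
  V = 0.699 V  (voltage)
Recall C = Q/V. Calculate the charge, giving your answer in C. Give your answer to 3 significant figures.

Rearranging: Q = CV.
C = 8.41×10^-4 F; V = 0.699 V.
Q = 5.879×10^-4 C  (the unit combination reduces to A·s = C)

5.88×10^-4 C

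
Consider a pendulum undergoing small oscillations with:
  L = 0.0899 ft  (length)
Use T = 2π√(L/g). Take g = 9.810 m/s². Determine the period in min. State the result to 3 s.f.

0.00553 min

T is given directly by: T = 2π√(L/g).
L = 0.0899 ft = 0.02740 m; g = 9.810 m/s².
T = 0.3321 s
0.3321 s × (1 min / 60.00 s) = 0.005535 min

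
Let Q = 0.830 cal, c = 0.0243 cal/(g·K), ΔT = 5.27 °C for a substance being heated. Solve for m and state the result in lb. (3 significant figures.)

0.0143 lb

Rearranging Q = m·c·ΔT for m: m = Q/(c·ΔT).
Q = 0.830 cal = 3.473 J; c = 0.0243 cal/(g·K) = 101.7 J/(kg·K); ΔT = 5.27 °C = 5.270 K.
m = 0.006481 kg
0.006481 kg × (1 lb / 0.4536 kg) = 0.01429 lb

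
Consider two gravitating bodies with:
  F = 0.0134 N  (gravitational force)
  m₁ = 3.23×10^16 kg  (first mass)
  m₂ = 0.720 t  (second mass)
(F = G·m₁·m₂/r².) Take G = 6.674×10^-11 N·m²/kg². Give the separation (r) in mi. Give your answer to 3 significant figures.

From Newton's law of gravitation: r = √(G·m₁m₂/F).
F = 0.0134 N; m₁ = 3.23×10^16 kg; m₂ = 0.720 t = 720.0 kg; G = 6.674×10^-11 N·m²/kg².
r = 3.403×10^5 m
3.403×10^5 m × (1 mi / 1609 m) = 211.5 mi

211 mi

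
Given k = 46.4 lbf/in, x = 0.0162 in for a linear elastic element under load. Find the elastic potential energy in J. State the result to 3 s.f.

Directly: U = ½kx².
k = 46.4 lbf/in = 8126 N/m; x = 0.0162 in = 4.115×10^-4 m.
U = 6.879×10^-4 J

6.88×10^-4 J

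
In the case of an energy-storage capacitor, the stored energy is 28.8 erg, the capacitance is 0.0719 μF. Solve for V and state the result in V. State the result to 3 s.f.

Rearranging: V = √(2E/C).
E = 28.8 erg = 2.880×10^-6 J; C = 0.0719 μF = 7.190×10^-8 F.
V = 8.950 V

8.95 V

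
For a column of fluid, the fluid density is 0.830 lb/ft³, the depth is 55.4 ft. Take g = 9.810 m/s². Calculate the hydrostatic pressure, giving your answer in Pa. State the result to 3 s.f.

2200 Pa

P is given directly by: P = ρgh.
ρ = 0.830 lb/ft³ = 13.30 kg/m³; h = 55.4 ft = 16.89 m; g = 9.810 m/s².
P = 2202 Pa  (the unit combination reduces to kg/(m·s²) = Pa)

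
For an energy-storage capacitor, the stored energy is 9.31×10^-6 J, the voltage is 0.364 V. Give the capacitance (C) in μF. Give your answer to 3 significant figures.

Rearranging E = ½C·V² for C: C = 2E/V².
E = 9.31×10^-6 J; V = 0.364 V.
C = 1.405×10^-4 F
1.405×10^-4 F × (1 μF / 1.000×10^-6 F) = 140.5 μF

141 μF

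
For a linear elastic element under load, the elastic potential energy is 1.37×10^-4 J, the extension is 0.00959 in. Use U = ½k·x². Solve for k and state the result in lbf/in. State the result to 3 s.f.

26.4 lbf/in

Solving U = ½k·x² for k: k = 2U/x².
U = 1.37×10^-4 J; x = 0.00959 in = 2.436×10^-4 m.
k = 4618 N/m
4618 N/m × (1 lbf/in / 175.1 N/m) = 26.37 lbf/in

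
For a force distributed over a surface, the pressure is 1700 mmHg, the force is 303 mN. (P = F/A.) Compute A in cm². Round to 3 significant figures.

Rearranging: A = F/P.
P = 1700 mmHg = 2.266×10^5 Pa; F = 303 mN = 0.3030 N.
A = 1.337×10^-6 m²
1.337×10^-6 m² × (1 cm² / 1.000×10^-4 m²) = 0.01337 cm²

0.0134 cm²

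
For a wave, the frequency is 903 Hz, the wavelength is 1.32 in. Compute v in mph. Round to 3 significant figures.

67.7 mph

Directly: v = fλ.
f = 903 Hz; λ = 1.32 in = 0.03353 m.
v = 30.28 m/s
30.28 m/s × (1 mph / 0.4470 m/s) = 67.73 mph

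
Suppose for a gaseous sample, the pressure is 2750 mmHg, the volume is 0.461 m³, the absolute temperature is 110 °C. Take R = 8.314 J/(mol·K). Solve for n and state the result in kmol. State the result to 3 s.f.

0.0531 kmol

From the ideal-gas law: n = PV/(RT).
P = 2750 mmHg = 3.666×10^5 Pa; V = 0.461 m³; T = 110 °C = 383.1 K; R = 8.314 J/(mol·K).
n = 53.06 mol
53.06 mol × (1 kmol / 1000 mol) = 0.05306 kmol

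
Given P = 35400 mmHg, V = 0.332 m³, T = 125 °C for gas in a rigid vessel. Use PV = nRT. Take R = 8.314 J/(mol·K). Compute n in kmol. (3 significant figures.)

From the ideal-gas law: n = PV/(RT).
P = 35400 mmHg = 4.720×10^6 Pa; V = 0.332 m³; T = 125 °C = 398.1 K; R = 8.314 J/(mol·K).
n = 473.4 mol
473.4 mol × (1 kmol / 1000 mol) = 0.4734 kmol

0.473 kmol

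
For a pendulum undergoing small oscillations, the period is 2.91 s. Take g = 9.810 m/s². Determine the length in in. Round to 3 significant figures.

Rearranging T = 2π√(L/g) for L: L = g·(T/2π)².
T = 2.91 s; g = 9.810 m/s².
L = 2.104 m
2.104 m × (1 in / 0.02540 m) = 82.84 in

82.8 in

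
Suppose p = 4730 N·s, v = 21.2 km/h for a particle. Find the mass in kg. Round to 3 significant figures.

803 kg

Rearranging: m = p/v.
p = 4730 N·s = 4730 kg·m/s; v = 21.2 km/h = 5.889 m/s.
m = 803.2 kg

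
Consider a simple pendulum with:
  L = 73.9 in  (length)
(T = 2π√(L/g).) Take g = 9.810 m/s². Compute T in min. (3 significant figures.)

Directly: T = 2π√(L/g).
L = 73.9 in = 1.877 m; g = 9.810 m/s².
T = 2.748 s
2.748 s × (1 min / 60.00 s) = 0.04581 min

0.0458 min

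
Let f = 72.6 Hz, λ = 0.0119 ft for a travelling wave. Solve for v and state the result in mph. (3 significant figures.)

Directly: v = fλ.
f = 72.6 Hz; λ = 0.0119 ft = 0.003627 m.
v = 0.2633 m/s
0.2633 m/s × (1 mph / 0.4470 m/s) = 0.5891 mph

0.589 mph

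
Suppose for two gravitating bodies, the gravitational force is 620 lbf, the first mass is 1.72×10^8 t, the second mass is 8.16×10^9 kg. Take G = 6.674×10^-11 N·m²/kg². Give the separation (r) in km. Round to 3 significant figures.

Solving F = G·m₁·m₂/r² for r: r = √(G·m₁m₂/F).
F = 620 lbf = 2758 N; m₁ = 1.72×10^8 t = 1.720×10^11 kg; m₂ = 8.16×10^9 kg; G = 6.674×10^-11 N·m²/kg².
r = 5828 m
5828 m × (1 km / 1000 m) = 5.828 km

5.83 km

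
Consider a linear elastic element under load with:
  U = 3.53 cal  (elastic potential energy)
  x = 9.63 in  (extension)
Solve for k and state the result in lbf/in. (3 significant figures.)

Rearranging: k = 2U/x².
U = 3.53 cal = 14.77 J; x = 9.63 in = 0.2446 m.
k = 493.7 N/m
493.7 N/m × (1 lbf/in / 175.1 N/m) = 2.819 lbf/in

2.82 lbf/in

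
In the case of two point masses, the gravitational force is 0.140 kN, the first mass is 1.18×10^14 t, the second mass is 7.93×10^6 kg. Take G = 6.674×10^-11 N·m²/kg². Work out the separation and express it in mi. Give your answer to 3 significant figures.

From Newton's law of gravitation: r = √(G·m₁m₂/F).
F = 0.140 kN = 140.0 N; m₁ = 1.18×10^14 t = 1.180×10^17 kg; m₂ = 7.93×10^6 kg; G = 6.674×10^-11 N·m²/kg².
r = 6.679×10^5 m
6.679×10^5 m × (1 mi / 1609 m) = 415.0 mi

415 mi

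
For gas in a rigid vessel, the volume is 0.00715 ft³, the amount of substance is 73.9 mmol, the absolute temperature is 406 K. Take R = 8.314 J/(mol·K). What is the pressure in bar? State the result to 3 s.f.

12.3 bar

From the ideal-gas law: P = nRT/V.
V = 0.00715 ft³ = 2.025×10^-4 m³; n = 73.9 mmol = 0.07390 mol; T = 406 K; R = 8.314 J/(mol·K).
P = 1.232×10^6 Pa
1.232×10^6 Pa × (1 bar / 1.000×10^5 Pa) = 12.32 bar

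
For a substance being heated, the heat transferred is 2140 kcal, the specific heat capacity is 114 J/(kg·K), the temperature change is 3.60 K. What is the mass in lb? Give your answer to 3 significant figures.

Rearranging Q = m·c·ΔT for m: m = Q/(c·ΔT).
Q = 2140 kcal = 8.954×10^6 J; c = 114 J/(kg·K); ΔT = 3.60 K.
m = 21817 kg
21817 kg × (1 lb / 0.4536 kg) = 48099 lb

48100 lb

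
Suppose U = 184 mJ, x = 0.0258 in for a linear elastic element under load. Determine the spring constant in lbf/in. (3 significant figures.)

Solving U = ½k·x² for k: k = 2U/x².
U = 184 mJ = 0.1840 J; x = 0.0258 in = 6.553×10^-4 m.
k = 8.569×10^5 N/m
8.569×10^5 N/m × (1 lbf/in / 175.1 N/m) = 4893 lbf/in

4890 lbf/in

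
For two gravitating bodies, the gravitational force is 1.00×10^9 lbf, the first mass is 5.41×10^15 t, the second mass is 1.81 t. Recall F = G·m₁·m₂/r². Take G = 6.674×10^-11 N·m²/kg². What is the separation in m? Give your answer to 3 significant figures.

12.1 m

Solving F = G·m₁·m₂/r² for r: r = √(G·m₁m₂/F).
F = 1.00×10^9 lbf = 4.448×10^9 N; m₁ = 5.41×10^15 t = 5.410×10^18 kg; m₂ = 1.81 t = 1810 kg; G = 6.674×10^-11 N·m²/kg².
r = 12.12 m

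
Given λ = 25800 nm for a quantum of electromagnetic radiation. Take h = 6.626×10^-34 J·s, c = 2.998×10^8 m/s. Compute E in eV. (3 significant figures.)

Directly: E = hc/λ.
λ = 25800 nm = 2.580×10^-5 m; h = 6.626×10^-34 J·s; c = 2.998×10^8 m/s.
E = 7.700×10^-21 J
7.700×10^-21 J × (1 eV / 1.602×10^-19 J) = 0.04806 eV

0.0481 eV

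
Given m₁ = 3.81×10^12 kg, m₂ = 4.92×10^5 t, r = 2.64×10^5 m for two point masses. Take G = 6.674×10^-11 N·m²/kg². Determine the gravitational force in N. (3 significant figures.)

Directly: F = Gm₁m₂/r².
m₁ = 3.81×10^12 kg; m₂ = 4.92×10^5 t = 4.920×10^8 kg; r = 2.64×10^5 m; G = 6.674×10^-11 N·m²/kg².
F = 1.795 N  (the unit combination reduces to kg·m/s² = N)

1.80 N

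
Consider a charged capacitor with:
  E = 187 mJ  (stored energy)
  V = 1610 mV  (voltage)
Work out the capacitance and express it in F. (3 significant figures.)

Rearranging: C = 2E/V².
E = 187 mJ = 0.1870 J; V = 1610 mV = 1.610 V.
C = 0.1443 F

0.144 F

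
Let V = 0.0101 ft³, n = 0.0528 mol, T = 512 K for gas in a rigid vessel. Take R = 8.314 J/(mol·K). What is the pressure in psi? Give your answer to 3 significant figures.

P is given directly by: P = nRT/V.
V = 0.0101 ft³ = 2.860×10^-4 m³; n = 0.0528 mol; T = 512 K; R = 8.314 J/(mol·K).
P = 7.859×10^5 Pa  (the unit combination reduces to kg/(m·s²) = Pa)
7.859×10^5 Pa × (1 psi / 6895 Pa) = 114.0 psi

114 psi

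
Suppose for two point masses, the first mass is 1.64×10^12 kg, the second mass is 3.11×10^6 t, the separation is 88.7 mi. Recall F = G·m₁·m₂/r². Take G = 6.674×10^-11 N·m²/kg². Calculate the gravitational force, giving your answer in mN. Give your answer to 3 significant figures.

From Newton's law of gravitation: F = Gm₁m₂/r².
m₁ = 1.64×10^12 kg; m₂ = 3.11×10^6 t = 3.110×10^9 kg; r = 88.7 mi = 1.427×10^5 m; G = 6.674×10^-11 N·m²/kg².
F = 16.70 N
16.70 N × (1 mN / 0.001000 N) = 16705 mN

16700 mN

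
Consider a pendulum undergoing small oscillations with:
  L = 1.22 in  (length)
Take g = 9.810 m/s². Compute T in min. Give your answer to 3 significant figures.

0.00589 min

Directly: T = 2π√(L/g).
L = 1.22 in = 0.03099 m; g = 9.810 m/s².
T = 0.3531 s
0.3531 s × (1 min / 60.00 s) = 0.005886 min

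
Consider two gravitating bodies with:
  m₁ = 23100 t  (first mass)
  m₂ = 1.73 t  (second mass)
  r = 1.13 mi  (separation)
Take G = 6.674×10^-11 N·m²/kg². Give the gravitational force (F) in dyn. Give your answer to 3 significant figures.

From Newton's law of gravitation: F = Gm₁m₂/r².
m₁ = 23100 t = 2.310×10^7 kg; m₂ = 1.73 t = 1730 kg; r = 1.13 mi = 1819 m; G = 6.674×10^-11 N·m²/kg².
F = 8.065×10^-7 N
8.065×10^-7 N × (1 dyn / 1.000×10^-5 N) = 0.08065 dyn

0.0806 dyn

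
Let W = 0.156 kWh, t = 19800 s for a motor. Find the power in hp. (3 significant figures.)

Directly: P = W/t.
W = 0.156 kWh = 5.616×10^5 J; t = 19800 s.
P = 28.36 W
28.36 W × (1 hp / 745.7 W) = 0.03804 hp

0.0380 hp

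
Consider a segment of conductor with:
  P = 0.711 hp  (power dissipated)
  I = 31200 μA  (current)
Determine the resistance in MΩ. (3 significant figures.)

0.545 MΩ

Rearranging P = I²R for R: R = P/I².
P = 0.711 hp = 530.2 W; I = 31200 μA = 0.03120 A.
R = 5.447×10^5 Ω
5.447×10^5 Ω × (1 MΩ / 1.000×10^6 Ω) = 0.5447 MΩ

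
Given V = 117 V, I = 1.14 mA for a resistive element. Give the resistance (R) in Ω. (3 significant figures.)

From Ohm's law: R = V/I.
V = 117 V; I = 1.14 mA = 0.001140 A.
R = 1.026×10^5 Ω

1.03×10^5 Ω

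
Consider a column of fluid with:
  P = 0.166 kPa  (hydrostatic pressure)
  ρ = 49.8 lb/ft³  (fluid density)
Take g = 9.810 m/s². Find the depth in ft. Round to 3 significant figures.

0.0696 ft

Solving P = ρ·g·h for h: h = P/(ρ·g).
P = 0.166 kPa = 166.0 Pa; ρ = 49.8 lb/ft³ = 797.7 kg/m³; g = 9.810 m/s².
h = 0.02121 m
0.02121 m × (1 ft / 0.3048 m) = 0.06959 ft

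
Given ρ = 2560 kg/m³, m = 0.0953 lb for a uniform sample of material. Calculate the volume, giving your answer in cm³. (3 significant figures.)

Rearranging: V = m/ρ.
ρ = 2560 kg/m³; m = 0.0953 lb = 0.04323 kg.
V = 1.689×10^-5 m³
1.689×10^-5 m³ × (1 cm³ / 1.000×10^-6 m³) = 16.89 cm³

16.9 cm³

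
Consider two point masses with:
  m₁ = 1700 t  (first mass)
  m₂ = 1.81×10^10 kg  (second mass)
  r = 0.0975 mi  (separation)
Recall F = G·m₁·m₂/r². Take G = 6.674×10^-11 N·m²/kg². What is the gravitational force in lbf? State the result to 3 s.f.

18.8 lbf

From Newton's law of gravitation: F = Gm₁m₂/r².
m₁ = 1700 t = 1.700×10^6 kg; m₂ = 1.81×10^10 kg; r = 0.0975 mi = 156.9 m; G = 6.674×10^-11 N·m²/kg².
F = 83.41 N  (the unit combination reduces to kg·m/s² = N)
83.41 N × (1 lbf / 4.448 N) = 18.75 lbf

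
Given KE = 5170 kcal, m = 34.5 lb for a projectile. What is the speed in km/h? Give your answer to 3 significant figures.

5990 km/h

Rearranging KE = ½mv² for v: v = √(2·KE/m).
KE = 5170 kcal = 2.163×10^7 J; m = 34.5 lb = 15.65 kg.
v = 1663 m/s
1663 m/s × (1 km/h / 0.2778 m/s) = 5986 km/h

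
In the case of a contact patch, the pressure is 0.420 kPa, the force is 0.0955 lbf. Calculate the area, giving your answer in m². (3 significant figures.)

0.00101 m²

Rearranging P = F/A for A: A = F/P.
P = 0.420 kPa = 420.0 Pa; F = 0.0955 lbf = 0.4248 N.
A = 0.001011 m²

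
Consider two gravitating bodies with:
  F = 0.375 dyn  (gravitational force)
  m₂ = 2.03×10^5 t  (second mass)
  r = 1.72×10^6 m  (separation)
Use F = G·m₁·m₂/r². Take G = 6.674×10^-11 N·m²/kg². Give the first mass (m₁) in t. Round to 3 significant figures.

From Newton's law of gravitation: m₁ = F·r²/(G·m₂).
F = 0.375 dyn = 3.750×10^-6 N; m₂ = 2.03×10^5 t = 2.030×10^8 kg; r = 1.72×10^6 m; G = 6.674×10^-11 N·m²/kg².
m₁ = 8.189×10^8 kg
8.189×10^8 kg × (1 t / 1000 kg) = 8.189×10^5 t

8.19×10^5 t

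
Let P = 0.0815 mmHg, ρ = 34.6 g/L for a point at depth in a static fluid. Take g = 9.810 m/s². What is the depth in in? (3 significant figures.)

Solving P = ρ·g·h for h: h = P/(ρ·g).
P = 0.0815 mmHg = 10.87 Pa; ρ = 34.6 g/L = 34.60 kg/m³; g = 9.810 m/s².
h = 0.03201 m
0.03201 m × (1 in / 0.02540 m) = 1.260 in

1.26 in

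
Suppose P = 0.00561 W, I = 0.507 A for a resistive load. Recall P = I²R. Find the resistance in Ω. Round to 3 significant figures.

Solving P = I²R for R: R = P/I².
P = 0.00561 W; I = 0.507 A.
R = 0.02182 Ω

0.0218 Ω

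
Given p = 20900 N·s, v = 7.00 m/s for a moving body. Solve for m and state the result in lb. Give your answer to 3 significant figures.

Rearranging: m = p/v.
p = 20900 N·s = 20900 kg·m/s; v = 7.00 m/s.
m = 2986 kg
2986 kg × (1 lb / 0.4536 kg) = 6582 lb

6580 lb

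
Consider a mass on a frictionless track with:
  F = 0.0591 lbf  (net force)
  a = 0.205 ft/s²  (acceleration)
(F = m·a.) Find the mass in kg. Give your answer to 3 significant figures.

From Newton's second law: m = F/a.
F = 0.0591 lbf = 0.2629 N; a = 0.205 ft/s² = 0.06248 m/s².
m = 4.207 kg

4.21 kg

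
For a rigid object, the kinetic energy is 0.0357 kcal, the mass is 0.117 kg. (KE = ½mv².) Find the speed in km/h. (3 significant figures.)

182 km/h

Rearranging KE = ½mv² for v: v = √(2·KE/m).
KE = 0.0357 kcal = 149.4 J; m = 0.117 kg.
v = 50.53 m/s
50.53 m/s × (1 km/h / 0.2778 m/s) = 181.9 km/h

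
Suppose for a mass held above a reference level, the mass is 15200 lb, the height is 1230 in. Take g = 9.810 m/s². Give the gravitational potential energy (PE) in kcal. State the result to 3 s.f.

505 kcal

PE is given directly by: PE = mgh.
m = 15200 lb = 6895 kg; h = 1230 in = 31.24 m; g = 9.810 m/s².
PE = 2.113×10^6 J  (the unit combination reduces to kg·m²/s² = J)
2.113×10^6 J × (1 kcal / 4184 J) = 505.0 kcal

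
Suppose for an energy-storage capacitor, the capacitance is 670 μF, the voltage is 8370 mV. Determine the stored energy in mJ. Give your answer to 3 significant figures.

23.5 mJ

E is given directly by: E = ½CV².
C = 670 μF = 6.700×10^-4 F; V = 8370 mV = 8.370 V.
E = 0.02347 J  (the unit combination reduces to kg·m²/s² = J)
0.02347 J × (1 mJ / 0.001000 J) = 23.47 mJ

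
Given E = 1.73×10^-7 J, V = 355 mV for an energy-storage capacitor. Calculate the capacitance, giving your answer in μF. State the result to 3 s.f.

Rearranging E = ½C·V² for C: C = 2E/V².
E = 1.73×10^-7 J; V = 355 mV = 0.3550 V.
C = 2.745×10^-6 F
2.745×10^-6 F × (1 μF / 1.000×10^-6 F) = 2.745 μF

2.75 μF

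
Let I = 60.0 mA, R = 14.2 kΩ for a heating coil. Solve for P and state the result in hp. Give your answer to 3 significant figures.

Directly: P = I²R.
I = 60.0 mA = 0.06000 A; R = 14.2 kΩ = 14200 Ω.
P = 51.12 W
51.12 W × (1 hp / 745.7 W) = 0.06855 hp

0.0686 hp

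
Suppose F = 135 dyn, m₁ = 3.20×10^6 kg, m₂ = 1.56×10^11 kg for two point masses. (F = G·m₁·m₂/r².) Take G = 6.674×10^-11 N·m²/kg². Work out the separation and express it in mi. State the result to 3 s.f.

From Newton's law of gravitation: r = √(G·m₁m₂/F).
F = 135 dyn = 0.001350 N; m₁ = 3.20×10^6 kg; m₂ = 1.56×10^11 kg; G = 6.674×10^-11 N·m²/kg².
r = 1.571×10^5 m
1.571×10^5 m × (1 mi / 1609 m) = 97.61 mi

97.6 mi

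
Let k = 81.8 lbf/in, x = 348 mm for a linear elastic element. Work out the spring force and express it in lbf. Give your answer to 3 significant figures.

F is given directly by: F = kx.
k = 81.8 lbf/in = 14325 N/m; x = 348 mm = 0.3480 m.
F = 4985 N
4985 N × (1 lbf / 4.448 N) = 1121 lbf

1120 lbf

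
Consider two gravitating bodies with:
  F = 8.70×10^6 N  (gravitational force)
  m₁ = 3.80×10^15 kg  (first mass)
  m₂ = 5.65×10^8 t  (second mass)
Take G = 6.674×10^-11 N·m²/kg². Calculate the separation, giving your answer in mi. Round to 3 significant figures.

Solving F = G·m₁·m₂/r² for r: r = √(G·m₁m₂/F).
F = 8.70×10^6 N; m₁ = 3.80×10^15 kg; m₂ = 5.65×10^8 t = 5.650×10^11 kg; G = 6.674×10^-11 N·m²/kg².
r = 1.283×10^5 m
1.283×10^5 m × (1 mi / 1609 m) = 79.74 mi

79.7 mi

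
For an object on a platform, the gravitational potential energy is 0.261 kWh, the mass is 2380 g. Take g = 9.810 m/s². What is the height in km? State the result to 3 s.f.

40.2 km

Rearranging PE = m·g·h for h: h = PE/(m·g).
PE = 0.261 kWh = 9.396×10^5 J; m = 2380 g = 2.380 kg; g = 9.810 m/s².
h = 40244 m
40244 m × (1 km / 1000 m) = 40.24 km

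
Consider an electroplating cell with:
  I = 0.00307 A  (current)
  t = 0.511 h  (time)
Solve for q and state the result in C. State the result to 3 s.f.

5.65 C

Directly: q = It.
I = 0.00307 A; t = 0.511 h = 1840 s.
q = 5.648 C  (the unit combination reduces to A·s = C)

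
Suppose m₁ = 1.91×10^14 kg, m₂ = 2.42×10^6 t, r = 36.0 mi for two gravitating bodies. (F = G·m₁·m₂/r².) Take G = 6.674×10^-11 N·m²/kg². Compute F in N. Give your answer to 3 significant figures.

9190 N

F is given directly by: F = Gm₁m₂/r².
m₁ = 1.91×10^14 kg; m₂ = 2.42×10^6 t = 2.420×10^9 kg; r = 36.0 mi = 57936 m; G = 6.674×10^-11 N·m²/kg².
F = 9190 N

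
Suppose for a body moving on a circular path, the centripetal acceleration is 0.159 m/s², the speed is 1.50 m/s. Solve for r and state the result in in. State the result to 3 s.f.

Rearranging: r = v²/a.
a = 0.159 m/s²; v = 1.50 m/s.
r = 14.15 m
14.15 m × (1 in / 0.02540 m) = 557.1 in

557 in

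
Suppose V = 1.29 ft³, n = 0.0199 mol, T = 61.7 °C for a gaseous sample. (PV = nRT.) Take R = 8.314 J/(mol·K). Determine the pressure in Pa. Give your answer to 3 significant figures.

1520 Pa

From the ideal-gas law: P = nRT/V.
V = 1.29 ft³ = 0.03653 m³; n = 0.0199 mol; T = 61.7 °C = 334.8 K; R = 8.314 J/(mol·K).
P = 1517 Pa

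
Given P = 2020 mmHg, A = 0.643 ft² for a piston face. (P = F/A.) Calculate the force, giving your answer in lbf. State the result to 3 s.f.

Solving P = F/A for F: F = P·A.
P = 2020 mmHg = 2.693×10^5 Pa; A = 0.643 ft² = 0.05974 m².
F = 16088 N
16088 N × (1 lbf / 4.448 N) = 3617 lbf

3620 lbf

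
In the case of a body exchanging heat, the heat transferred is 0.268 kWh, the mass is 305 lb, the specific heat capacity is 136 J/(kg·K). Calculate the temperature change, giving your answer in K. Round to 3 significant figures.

Rearranging: ΔT = Q/(m·c).
Q = 0.268 kWh = 9.648×10^5 J; m = 305 lb = 138.3 kg; c = 136 J/(kg·K).
ΔT = 51.28 K

51.3 K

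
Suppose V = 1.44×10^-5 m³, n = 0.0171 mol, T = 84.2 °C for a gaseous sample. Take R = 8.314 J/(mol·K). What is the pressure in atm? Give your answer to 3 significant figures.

34.8 atm

Directly: P = nRT/V.
V = 1.44×10^-5 m³; n = 0.0171 mol; T = 84.2 °C = 357.3 K; R = 8.314 J/(mol·K).
P = 3.528×10^6 Pa
3.528×10^6 Pa × (1 atm / 1.013×10^5 Pa) = 34.82 atm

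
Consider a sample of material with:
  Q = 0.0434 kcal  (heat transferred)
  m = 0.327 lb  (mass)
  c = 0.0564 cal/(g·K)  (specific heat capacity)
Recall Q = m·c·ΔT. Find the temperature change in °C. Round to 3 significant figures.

Solving Q = m·c·ΔT for ΔT: ΔT = Q/(m·c).
Q = 0.0434 kcal = 181.6 J; m = 0.327 lb = 0.1483 kg; c = 0.0564 cal/(g·K) = 236.0 J/(kg·K).
ΔT = 5.188 K
Since 1 °C = 1 K, 5.188 °C.

5.19 °C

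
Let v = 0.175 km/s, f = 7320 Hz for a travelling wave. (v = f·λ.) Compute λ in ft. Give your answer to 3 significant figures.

0.0784 ft

Solving v = f·λ for λ: λ = v/f.
v = 0.175 km/s = 175.0 m/s; f = 7320 Hz.
λ = 0.02391 m
0.02391 m × (1 ft / 0.3048 m) = 0.07844 ft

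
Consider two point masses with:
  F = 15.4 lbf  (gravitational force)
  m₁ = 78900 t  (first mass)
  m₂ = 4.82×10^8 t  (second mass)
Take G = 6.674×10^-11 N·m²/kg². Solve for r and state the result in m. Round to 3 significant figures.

6090 m

From Newton's law of gravitation: r = √(G·m₁m₂/F).
F = 15.4 lbf = 68.50 N; m₁ = 78900 t = 7.890×10^7 kg; m₂ = 4.82×10^8 t = 4.820×10^11 kg; G = 6.674×10^-11 N·m²/kg².
r = 6087 m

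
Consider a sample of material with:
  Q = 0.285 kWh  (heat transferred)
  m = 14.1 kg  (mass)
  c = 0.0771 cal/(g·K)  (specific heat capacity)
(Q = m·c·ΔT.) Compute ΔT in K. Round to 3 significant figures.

226 K

Rearranging: ΔT = Q/(m·c).
Q = 0.285 kWh = 1.026×10^6 J; m = 14.1 kg; c = 0.0771 cal/(g·K) = 322.6 J/(kg·K).
ΔT = 225.6 K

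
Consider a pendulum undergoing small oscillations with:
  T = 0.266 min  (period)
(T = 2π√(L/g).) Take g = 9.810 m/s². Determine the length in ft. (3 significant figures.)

208 ft

Rearranging: L = g·(T/2π)².
T = 0.266 min = 15.96 s; g = 9.810 m/s².
L = 63.30 m
63.30 m × (1 ft / 0.3048 m) = 207.7 ft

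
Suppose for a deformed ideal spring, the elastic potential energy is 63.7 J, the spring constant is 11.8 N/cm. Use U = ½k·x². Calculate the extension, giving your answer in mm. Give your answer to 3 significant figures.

Solving U = ½k·x² for x: x = √(2U/k).
U = 63.7 J; k = 11.8 N/cm = 1180 N/m.
x = 0.3286 m
0.3286 m × (1 mm / 0.001000 m) = 328.6 mm

329 mm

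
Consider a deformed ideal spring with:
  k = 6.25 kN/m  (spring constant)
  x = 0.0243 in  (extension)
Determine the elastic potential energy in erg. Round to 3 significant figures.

Directly: U = ½kx².
k = 6.25 kN/m = 6250 N/m; x = 0.0243 in = 6.172×10^-4 m.
U = 0.001191 J  (the unit combination reduces to kg·m²/s² = J)
0.001191 J × (1 erg / 1.000×10^-7 J) = 11905 erg

11900 erg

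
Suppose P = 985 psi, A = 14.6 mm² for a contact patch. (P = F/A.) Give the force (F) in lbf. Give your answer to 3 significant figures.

22.3 lbf

Solving P = F/A for F: F = P·A.
P = 985 psi = 6.791×10^6 Pa; A = 14.6 mm² = 1.460×10^-5 m².
F = 99.15 N
99.15 N × (1 lbf / 4.448 N) = 22.29 lbf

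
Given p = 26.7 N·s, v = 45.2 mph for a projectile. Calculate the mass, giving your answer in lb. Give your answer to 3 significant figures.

Rearranging: m = p/v.
p = 26.7 N·s = 26.70 kg·m/s; v = 45.2 mph = 20.21 m/s.
m = 1.321 kg
1.321 kg × (1 lb / 0.4536 kg) = 2.913 lb

2.91 lb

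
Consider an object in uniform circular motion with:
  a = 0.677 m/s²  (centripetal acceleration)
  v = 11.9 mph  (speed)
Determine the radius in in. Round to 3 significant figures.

1650 in

Rearranging a = v²/r for r: r = v²/a.
a = 0.677 m/s²; v = 11.9 mph = 5.320 m/s.
r = 41.80 m
41.80 m × (1 in / 0.02540 m) = 1646 in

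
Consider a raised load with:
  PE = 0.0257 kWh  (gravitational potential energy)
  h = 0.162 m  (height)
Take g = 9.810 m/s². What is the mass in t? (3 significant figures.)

58.2 t

Rearranging: m = PE/(g·h).
PE = 0.0257 kWh = 92520 J; h = 0.162 m; g = 9.810 m/s².
m = 58217 kg
58217 kg × (1 t / 1000 kg) = 58.22 t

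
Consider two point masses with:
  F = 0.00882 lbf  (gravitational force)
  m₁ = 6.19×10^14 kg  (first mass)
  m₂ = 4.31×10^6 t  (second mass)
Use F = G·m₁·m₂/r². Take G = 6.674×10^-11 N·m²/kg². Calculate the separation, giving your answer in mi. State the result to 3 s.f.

From Newton's law of gravitation: r = √(G·m₁m₂/F).
F = 0.00882 lbf = 0.03923 N; m₁ = 6.19×10^14 kg; m₂ = 4.31×10^6 t = 4.310×10^9 kg; G = 6.674×10^-11 N·m²/kg².
r = 6.737×10^7 m
6.737×10^7 m × (1 mi / 1609 m) = 41860 mi

41900 mi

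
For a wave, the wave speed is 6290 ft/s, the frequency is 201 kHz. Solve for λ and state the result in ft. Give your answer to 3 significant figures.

Solving v = f·λ for λ: λ = v/f.
v = 6290 ft/s = 1917 m/s; f = 201 kHz = 2.010×10^5 Hz.
λ = 0.009538 m
0.009538 m × (1 ft / 0.3048 m) = 0.03129 ft

0.0313 ft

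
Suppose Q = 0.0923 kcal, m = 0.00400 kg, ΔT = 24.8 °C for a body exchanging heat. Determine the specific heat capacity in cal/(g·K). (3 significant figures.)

0.930 cal/(g·K)

Solving Q = m·c·ΔT for c: c = Q/(m·ΔT).
Q = 0.0923 kcal = 386.2 J; m = 0.00400 kg; ΔT = 24.8 °C = 24.80 K.
c = 3893 J/(kg·K)
3893 J/(kg·K) × (1 cal/(g·K) / 4184 J/(kg·K)) = 0.9304 cal/(g·K)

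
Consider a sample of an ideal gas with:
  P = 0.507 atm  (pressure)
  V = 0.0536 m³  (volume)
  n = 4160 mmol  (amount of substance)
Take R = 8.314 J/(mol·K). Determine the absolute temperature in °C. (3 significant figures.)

-194 °C

From the ideal-gas law: T = PV/(nR).
P = 0.507 atm = 51372 Pa; V = 0.0536 m³; n = 4160 mmol = 4.160 mol; R = 8.314 J/(mol·K).
T = 79.61 K
79.61 K − 273.15 = -193.5 °C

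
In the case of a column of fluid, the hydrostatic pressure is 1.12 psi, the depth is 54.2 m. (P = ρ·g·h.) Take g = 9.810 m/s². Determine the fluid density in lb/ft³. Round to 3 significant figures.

Rearranging P = ρ·g·h for ρ: ρ = P/(g·h).
P = 1.12 psi = 7722 Pa; h = 54.2 m; g = 9.810 m/s².
ρ = 14.52 kg/m³
14.52 kg/m³ × (1 lb/ft³ / 16.02 kg/m³) = 0.9067 lb/ft³

0.907 lb/ft³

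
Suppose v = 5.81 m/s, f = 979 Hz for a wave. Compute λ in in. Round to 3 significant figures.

Rearranging v = f·λ for λ: λ = v/f.
v = 5.81 m/s; f = 979 Hz.
λ = 0.005935 m
0.005935 m × (1 in / 0.02540 m) = 0.2336 in

0.234 in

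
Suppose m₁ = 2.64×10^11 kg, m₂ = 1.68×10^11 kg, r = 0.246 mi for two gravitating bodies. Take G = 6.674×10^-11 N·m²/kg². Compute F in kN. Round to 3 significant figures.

From Newton's law of gravitation: F = Gm₁m₂/r².
m₁ = 2.64×10^11 kg; m₂ = 1.68×10^11 kg; r = 0.246 mi = 395.9 m; G = 6.674×10^-11 N·m²/kg².
F = 1.889×10^7 N
1.889×10^7 N × (1 kN / 1000 N) = 18886 kN

18900 kN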